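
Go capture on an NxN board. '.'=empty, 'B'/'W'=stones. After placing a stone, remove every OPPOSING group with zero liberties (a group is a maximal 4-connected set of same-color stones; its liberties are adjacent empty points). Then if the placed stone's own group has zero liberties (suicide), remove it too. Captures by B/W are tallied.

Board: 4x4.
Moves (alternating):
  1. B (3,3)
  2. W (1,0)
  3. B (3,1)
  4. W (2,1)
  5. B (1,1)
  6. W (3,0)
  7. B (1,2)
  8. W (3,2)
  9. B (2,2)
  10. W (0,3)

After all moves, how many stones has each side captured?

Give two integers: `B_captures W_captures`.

Answer: 0 1

Derivation:
Move 1: B@(3,3) -> caps B=0 W=0
Move 2: W@(1,0) -> caps B=0 W=0
Move 3: B@(3,1) -> caps B=0 W=0
Move 4: W@(2,1) -> caps B=0 W=0
Move 5: B@(1,1) -> caps B=0 W=0
Move 6: W@(3,0) -> caps B=0 W=0
Move 7: B@(1,2) -> caps B=0 W=0
Move 8: W@(3,2) -> caps B=0 W=1
Move 9: B@(2,2) -> caps B=0 W=1
Move 10: W@(0,3) -> caps B=0 W=1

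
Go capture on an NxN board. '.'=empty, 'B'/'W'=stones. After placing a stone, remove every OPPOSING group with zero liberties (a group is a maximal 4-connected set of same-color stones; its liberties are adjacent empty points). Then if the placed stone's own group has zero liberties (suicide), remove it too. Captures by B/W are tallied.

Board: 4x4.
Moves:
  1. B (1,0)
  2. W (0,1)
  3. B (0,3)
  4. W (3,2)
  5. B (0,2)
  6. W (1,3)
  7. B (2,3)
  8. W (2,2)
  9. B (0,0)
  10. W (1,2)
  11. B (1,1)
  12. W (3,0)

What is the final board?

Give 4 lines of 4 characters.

Move 1: B@(1,0) -> caps B=0 W=0
Move 2: W@(0,1) -> caps B=0 W=0
Move 3: B@(0,3) -> caps B=0 W=0
Move 4: W@(3,2) -> caps B=0 W=0
Move 5: B@(0,2) -> caps B=0 W=0
Move 6: W@(1,3) -> caps B=0 W=0
Move 7: B@(2,3) -> caps B=0 W=0
Move 8: W@(2,2) -> caps B=0 W=0
Move 9: B@(0,0) -> caps B=0 W=0
Move 10: W@(1,2) -> caps B=0 W=2
Move 11: B@(1,1) -> caps B=0 W=2
Move 12: W@(3,0) -> caps B=0 W=2

Answer: BW..
BBWW
..WB
W.W.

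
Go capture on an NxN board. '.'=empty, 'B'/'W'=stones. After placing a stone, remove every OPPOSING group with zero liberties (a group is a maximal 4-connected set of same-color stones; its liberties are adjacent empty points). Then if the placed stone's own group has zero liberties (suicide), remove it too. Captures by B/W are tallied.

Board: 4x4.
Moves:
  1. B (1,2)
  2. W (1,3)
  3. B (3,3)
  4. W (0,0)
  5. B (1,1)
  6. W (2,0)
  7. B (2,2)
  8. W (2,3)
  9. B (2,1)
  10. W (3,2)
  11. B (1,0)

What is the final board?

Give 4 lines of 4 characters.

Answer: W...
BBBW
WBBW
..W.

Derivation:
Move 1: B@(1,2) -> caps B=0 W=0
Move 2: W@(1,3) -> caps B=0 W=0
Move 3: B@(3,3) -> caps B=0 W=0
Move 4: W@(0,0) -> caps B=0 W=0
Move 5: B@(1,1) -> caps B=0 W=0
Move 6: W@(2,0) -> caps B=0 W=0
Move 7: B@(2,2) -> caps B=0 W=0
Move 8: W@(2,3) -> caps B=0 W=0
Move 9: B@(2,1) -> caps B=0 W=0
Move 10: W@(3,2) -> caps B=0 W=1
Move 11: B@(1,0) -> caps B=0 W=1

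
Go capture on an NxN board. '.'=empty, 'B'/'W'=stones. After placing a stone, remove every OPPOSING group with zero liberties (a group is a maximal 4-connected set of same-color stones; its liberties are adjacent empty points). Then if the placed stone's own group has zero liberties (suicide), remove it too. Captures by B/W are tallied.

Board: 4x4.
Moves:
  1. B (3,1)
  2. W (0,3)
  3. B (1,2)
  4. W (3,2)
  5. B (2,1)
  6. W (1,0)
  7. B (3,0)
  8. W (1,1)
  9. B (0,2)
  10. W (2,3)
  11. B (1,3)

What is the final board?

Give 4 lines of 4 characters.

Answer: ..B.
WWBB
.B.W
BBW.

Derivation:
Move 1: B@(3,1) -> caps B=0 W=0
Move 2: W@(0,3) -> caps B=0 W=0
Move 3: B@(1,2) -> caps B=0 W=0
Move 4: W@(3,2) -> caps B=0 W=0
Move 5: B@(2,1) -> caps B=0 W=0
Move 6: W@(1,0) -> caps B=0 W=0
Move 7: B@(3,0) -> caps B=0 W=0
Move 8: W@(1,1) -> caps B=0 W=0
Move 9: B@(0,2) -> caps B=0 W=0
Move 10: W@(2,3) -> caps B=0 W=0
Move 11: B@(1,3) -> caps B=1 W=0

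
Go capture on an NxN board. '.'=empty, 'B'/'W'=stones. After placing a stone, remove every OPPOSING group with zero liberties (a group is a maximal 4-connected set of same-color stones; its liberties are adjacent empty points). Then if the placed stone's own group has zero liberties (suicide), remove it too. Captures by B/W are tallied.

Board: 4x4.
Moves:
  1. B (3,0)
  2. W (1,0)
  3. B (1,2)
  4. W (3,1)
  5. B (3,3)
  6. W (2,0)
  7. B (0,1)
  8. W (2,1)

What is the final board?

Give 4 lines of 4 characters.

Answer: .B..
W.B.
WW..
.W.B

Derivation:
Move 1: B@(3,0) -> caps B=0 W=0
Move 2: W@(1,0) -> caps B=0 W=0
Move 3: B@(1,2) -> caps B=0 W=0
Move 4: W@(3,1) -> caps B=0 W=0
Move 5: B@(3,3) -> caps B=0 W=0
Move 6: W@(2,0) -> caps B=0 W=1
Move 7: B@(0,1) -> caps B=0 W=1
Move 8: W@(2,1) -> caps B=0 W=1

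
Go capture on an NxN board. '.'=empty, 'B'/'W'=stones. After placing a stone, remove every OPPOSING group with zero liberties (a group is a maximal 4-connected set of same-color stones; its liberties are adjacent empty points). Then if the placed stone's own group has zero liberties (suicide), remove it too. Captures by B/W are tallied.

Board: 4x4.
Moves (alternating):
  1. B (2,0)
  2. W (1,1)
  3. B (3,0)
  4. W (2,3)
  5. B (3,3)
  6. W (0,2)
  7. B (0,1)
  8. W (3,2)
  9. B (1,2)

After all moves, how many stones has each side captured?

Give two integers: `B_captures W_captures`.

Move 1: B@(2,0) -> caps B=0 W=0
Move 2: W@(1,1) -> caps B=0 W=0
Move 3: B@(3,0) -> caps B=0 W=0
Move 4: W@(2,3) -> caps B=0 W=0
Move 5: B@(3,3) -> caps B=0 W=0
Move 6: W@(0,2) -> caps B=0 W=0
Move 7: B@(0,1) -> caps B=0 W=0
Move 8: W@(3,2) -> caps B=0 W=1
Move 9: B@(1,2) -> caps B=0 W=1

Answer: 0 1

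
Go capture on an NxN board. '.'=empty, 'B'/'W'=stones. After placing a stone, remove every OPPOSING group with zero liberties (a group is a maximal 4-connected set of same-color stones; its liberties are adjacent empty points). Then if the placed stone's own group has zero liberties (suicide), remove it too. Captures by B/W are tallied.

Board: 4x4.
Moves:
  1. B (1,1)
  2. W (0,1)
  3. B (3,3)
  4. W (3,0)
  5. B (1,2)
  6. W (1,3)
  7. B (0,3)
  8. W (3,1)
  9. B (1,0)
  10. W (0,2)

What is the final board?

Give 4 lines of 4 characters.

Move 1: B@(1,1) -> caps B=0 W=0
Move 2: W@(0,1) -> caps B=0 W=0
Move 3: B@(3,3) -> caps B=0 W=0
Move 4: W@(3,0) -> caps B=0 W=0
Move 5: B@(1,2) -> caps B=0 W=0
Move 6: W@(1,3) -> caps B=0 W=0
Move 7: B@(0,3) -> caps B=0 W=0
Move 8: W@(3,1) -> caps B=0 W=0
Move 9: B@(1,0) -> caps B=0 W=0
Move 10: W@(0,2) -> caps B=0 W=1

Answer: .WW.
BBBW
....
WW.B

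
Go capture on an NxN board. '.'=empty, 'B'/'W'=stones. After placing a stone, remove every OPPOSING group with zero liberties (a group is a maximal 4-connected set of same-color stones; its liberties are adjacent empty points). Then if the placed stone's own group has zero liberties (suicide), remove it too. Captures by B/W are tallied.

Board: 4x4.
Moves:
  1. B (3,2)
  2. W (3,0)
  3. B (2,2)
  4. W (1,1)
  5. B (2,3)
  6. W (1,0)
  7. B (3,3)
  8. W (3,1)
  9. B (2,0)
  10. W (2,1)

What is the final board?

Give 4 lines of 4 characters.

Move 1: B@(3,2) -> caps B=0 W=0
Move 2: W@(3,0) -> caps B=0 W=0
Move 3: B@(2,2) -> caps B=0 W=0
Move 4: W@(1,1) -> caps B=0 W=0
Move 5: B@(2,3) -> caps B=0 W=0
Move 6: W@(1,0) -> caps B=0 W=0
Move 7: B@(3,3) -> caps B=0 W=0
Move 8: W@(3,1) -> caps B=0 W=0
Move 9: B@(2,0) -> caps B=0 W=0
Move 10: W@(2,1) -> caps B=0 W=1

Answer: ....
WW..
.WBB
WWBB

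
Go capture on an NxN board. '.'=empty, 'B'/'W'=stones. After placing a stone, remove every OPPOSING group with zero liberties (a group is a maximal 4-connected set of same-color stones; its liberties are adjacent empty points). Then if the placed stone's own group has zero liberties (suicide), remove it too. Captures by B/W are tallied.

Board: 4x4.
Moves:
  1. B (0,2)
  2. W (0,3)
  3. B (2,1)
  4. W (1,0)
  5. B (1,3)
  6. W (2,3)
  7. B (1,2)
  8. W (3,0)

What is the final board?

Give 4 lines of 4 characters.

Move 1: B@(0,2) -> caps B=0 W=0
Move 2: W@(0,3) -> caps B=0 W=0
Move 3: B@(2,1) -> caps B=0 W=0
Move 4: W@(1,0) -> caps B=0 W=0
Move 5: B@(1,3) -> caps B=1 W=0
Move 6: W@(2,3) -> caps B=1 W=0
Move 7: B@(1,2) -> caps B=1 W=0
Move 8: W@(3,0) -> caps B=1 W=0

Answer: ..B.
W.BB
.B.W
W...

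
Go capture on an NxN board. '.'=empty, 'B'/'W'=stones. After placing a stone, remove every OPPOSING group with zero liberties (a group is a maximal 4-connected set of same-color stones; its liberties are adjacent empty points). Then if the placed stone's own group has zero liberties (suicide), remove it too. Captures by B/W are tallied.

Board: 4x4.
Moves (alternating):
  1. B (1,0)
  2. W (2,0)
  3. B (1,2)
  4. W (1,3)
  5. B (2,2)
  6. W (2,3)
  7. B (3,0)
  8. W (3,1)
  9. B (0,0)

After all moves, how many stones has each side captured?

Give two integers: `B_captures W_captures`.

Move 1: B@(1,0) -> caps B=0 W=0
Move 2: W@(2,0) -> caps B=0 W=0
Move 3: B@(1,2) -> caps B=0 W=0
Move 4: W@(1,3) -> caps B=0 W=0
Move 5: B@(2,2) -> caps B=0 W=0
Move 6: W@(2,3) -> caps B=0 W=0
Move 7: B@(3,0) -> caps B=0 W=0
Move 8: W@(3,1) -> caps B=0 W=1
Move 9: B@(0,0) -> caps B=0 W=1

Answer: 0 1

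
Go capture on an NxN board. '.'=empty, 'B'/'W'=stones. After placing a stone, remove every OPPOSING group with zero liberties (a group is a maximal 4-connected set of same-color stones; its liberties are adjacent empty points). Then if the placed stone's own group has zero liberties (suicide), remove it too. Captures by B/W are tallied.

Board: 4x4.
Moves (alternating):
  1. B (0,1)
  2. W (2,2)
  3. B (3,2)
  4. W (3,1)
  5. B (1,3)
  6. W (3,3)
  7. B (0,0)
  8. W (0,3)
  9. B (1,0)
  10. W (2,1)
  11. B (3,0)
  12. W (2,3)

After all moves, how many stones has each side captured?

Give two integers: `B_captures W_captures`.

Answer: 0 1

Derivation:
Move 1: B@(0,1) -> caps B=0 W=0
Move 2: W@(2,2) -> caps B=0 W=0
Move 3: B@(3,2) -> caps B=0 W=0
Move 4: W@(3,1) -> caps B=0 W=0
Move 5: B@(1,3) -> caps B=0 W=0
Move 6: W@(3,3) -> caps B=0 W=1
Move 7: B@(0,0) -> caps B=0 W=1
Move 8: W@(0,3) -> caps B=0 W=1
Move 9: B@(1,0) -> caps B=0 W=1
Move 10: W@(2,1) -> caps B=0 W=1
Move 11: B@(3,0) -> caps B=0 W=1
Move 12: W@(2,3) -> caps B=0 W=1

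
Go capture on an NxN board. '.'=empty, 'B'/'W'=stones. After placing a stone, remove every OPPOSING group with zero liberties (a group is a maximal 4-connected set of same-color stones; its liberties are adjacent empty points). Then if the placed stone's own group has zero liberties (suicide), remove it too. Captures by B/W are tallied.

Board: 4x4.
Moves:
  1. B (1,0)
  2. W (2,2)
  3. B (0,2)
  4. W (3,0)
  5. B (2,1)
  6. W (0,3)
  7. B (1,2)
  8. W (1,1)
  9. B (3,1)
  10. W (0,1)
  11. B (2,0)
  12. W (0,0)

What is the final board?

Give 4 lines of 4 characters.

Move 1: B@(1,0) -> caps B=0 W=0
Move 2: W@(2,2) -> caps B=0 W=0
Move 3: B@(0,2) -> caps B=0 W=0
Move 4: W@(3,0) -> caps B=0 W=0
Move 5: B@(2,1) -> caps B=0 W=0
Move 6: W@(0,3) -> caps B=0 W=0
Move 7: B@(1,2) -> caps B=0 W=0
Move 8: W@(1,1) -> caps B=0 W=0
Move 9: B@(3,1) -> caps B=0 W=0
Move 10: W@(0,1) -> caps B=0 W=0
Move 11: B@(2,0) -> caps B=1 W=0
Move 12: W@(0,0) -> caps B=1 W=0

Answer: ..BW
B.B.
BBW.
.B..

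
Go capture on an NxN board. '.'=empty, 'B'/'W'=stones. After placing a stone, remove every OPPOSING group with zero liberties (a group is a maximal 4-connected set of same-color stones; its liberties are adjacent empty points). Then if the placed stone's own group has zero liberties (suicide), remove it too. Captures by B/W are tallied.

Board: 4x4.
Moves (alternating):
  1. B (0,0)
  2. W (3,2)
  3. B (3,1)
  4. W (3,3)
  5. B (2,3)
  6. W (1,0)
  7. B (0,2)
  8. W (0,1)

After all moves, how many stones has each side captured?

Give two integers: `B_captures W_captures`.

Answer: 0 1

Derivation:
Move 1: B@(0,0) -> caps B=0 W=0
Move 2: W@(3,2) -> caps B=0 W=0
Move 3: B@(3,1) -> caps B=0 W=0
Move 4: W@(3,3) -> caps B=0 W=0
Move 5: B@(2,3) -> caps B=0 W=0
Move 6: W@(1,0) -> caps B=0 W=0
Move 7: B@(0,2) -> caps B=0 W=0
Move 8: W@(0,1) -> caps B=0 W=1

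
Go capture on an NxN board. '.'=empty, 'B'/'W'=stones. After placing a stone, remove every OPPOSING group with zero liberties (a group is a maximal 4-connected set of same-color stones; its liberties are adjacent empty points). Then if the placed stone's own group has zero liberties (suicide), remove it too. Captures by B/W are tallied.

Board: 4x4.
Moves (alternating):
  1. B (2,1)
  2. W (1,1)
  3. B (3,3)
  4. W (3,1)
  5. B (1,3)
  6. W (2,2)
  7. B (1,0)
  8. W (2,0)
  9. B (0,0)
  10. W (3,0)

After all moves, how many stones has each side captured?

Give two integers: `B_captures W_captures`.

Answer: 0 1

Derivation:
Move 1: B@(2,1) -> caps B=0 W=0
Move 2: W@(1,1) -> caps B=0 W=0
Move 3: B@(3,3) -> caps B=0 W=0
Move 4: W@(3,1) -> caps B=0 W=0
Move 5: B@(1,3) -> caps B=0 W=0
Move 6: W@(2,2) -> caps B=0 W=0
Move 7: B@(1,0) -> caps B=0 W=0
Move 8: W@(2,0) -> caps B=0 W=1
Move 9: B@(0,0) -> caps B=0 W=1
Move 10: W@(3,0) -> caps B=0 W=1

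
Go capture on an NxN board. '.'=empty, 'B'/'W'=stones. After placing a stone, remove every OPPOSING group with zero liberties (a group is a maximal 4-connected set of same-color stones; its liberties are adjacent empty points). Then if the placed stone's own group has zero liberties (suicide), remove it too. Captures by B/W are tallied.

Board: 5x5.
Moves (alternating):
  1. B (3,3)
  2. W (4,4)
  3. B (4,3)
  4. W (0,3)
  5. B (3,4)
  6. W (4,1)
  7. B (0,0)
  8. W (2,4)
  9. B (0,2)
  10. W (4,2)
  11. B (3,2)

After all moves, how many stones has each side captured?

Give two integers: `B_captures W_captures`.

Move 1: B@(3,3) -> caps B=0 W=0
Move 2: W@(4,4) -> caps B=0 W=0
Move 3: B@(4,3) -> caps B=0 W=0
Move 4: W@(0,3) -> caps B=0 W=0
Move 5: B@(3,4) -> caps B=1 W=0
Move 6: W@(4,1) -> caps B=1 W=0
Move 7: B@(0,0) -> caps B=1 W=0
Move 8: W@(2,4) -> caps B=1 W=0
Move 9: B@(0,2) -> caps B=1 W=0
Move 10: W@(4,2) -> caps B=1 W=0
Move 11: B@(3,2) -> caps B=1 W=0

Answer: 1 0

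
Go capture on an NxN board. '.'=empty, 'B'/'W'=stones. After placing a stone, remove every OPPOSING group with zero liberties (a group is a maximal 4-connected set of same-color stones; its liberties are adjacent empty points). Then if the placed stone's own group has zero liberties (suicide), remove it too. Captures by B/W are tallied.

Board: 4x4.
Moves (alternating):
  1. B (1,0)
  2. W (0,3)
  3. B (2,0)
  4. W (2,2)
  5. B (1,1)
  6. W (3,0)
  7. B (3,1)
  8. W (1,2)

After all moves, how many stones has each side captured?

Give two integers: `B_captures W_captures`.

Answer: 1 0

Derivation:
Move 1: B@(1,0) -> caps B=0 W=0
Move 2: W@(0,3) -> caps B=0 W=0
Move 3: B@(2,0) -> caps B=0 W=0
Move 4: W@(2,2) -> caps B=0 W=0
Move 5: B@(1,1) -> caps B=0 W=0
Move 6: W@(3,0) -> caps B=0 W=0
Move 7: B@(3,1) -> caps B=1 W=0
Move 8: W@(1,2) -> caps B=1 W=0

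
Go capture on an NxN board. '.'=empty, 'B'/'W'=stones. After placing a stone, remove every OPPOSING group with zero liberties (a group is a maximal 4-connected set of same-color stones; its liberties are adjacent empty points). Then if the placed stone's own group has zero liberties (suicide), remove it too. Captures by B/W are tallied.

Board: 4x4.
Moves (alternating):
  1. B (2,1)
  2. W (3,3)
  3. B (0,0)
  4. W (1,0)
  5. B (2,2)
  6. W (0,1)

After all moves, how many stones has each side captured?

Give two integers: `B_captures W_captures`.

Answer: 0 1

Derivation:
Move 1: B@(2,1) -> caps B=0 W=0
Move 2: W@(3,3) -> caps B=0 W=0
Move 3: B@(0,0) -> caps B=0 W=0
Move 4: W@(1,0) -> caps B=0 W=0
Move 5: B@(2,2) -> caps B=0 W=0
Move 6: W@(0,1) -> caps B=0 W=1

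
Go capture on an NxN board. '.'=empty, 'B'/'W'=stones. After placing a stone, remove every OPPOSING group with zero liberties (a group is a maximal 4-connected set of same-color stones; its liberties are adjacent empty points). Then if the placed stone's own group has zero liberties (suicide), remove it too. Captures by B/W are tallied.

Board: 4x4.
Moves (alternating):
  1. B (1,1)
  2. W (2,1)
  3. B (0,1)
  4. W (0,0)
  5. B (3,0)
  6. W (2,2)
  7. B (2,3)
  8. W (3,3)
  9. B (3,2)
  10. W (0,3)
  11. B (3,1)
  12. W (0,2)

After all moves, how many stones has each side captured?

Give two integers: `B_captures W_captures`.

Move 1: B@(1,1) -> caps B=0 W=0
Move 2: W@(2,1) -> caps B=0 W=0
Move 3: B@(0,1) -> caps B=0 W=0
Move 4: W@(0,0) -> caps B=0 W=0
Move 5: B@(3,0) -> caps B=0 W=0
Move 6: W@(2,2) -> caps B=0 W=0
Move 7: B@(2,3) -> caps B=0 W=0
Move 8: W@(3,3) -> caps B=0 W=0
Move 9: B@(3,2) -> caps B=1 W=0
Move 10: W@(0,3) -> caps B=1 W=0
Move 11: B@(3,1) -> caps B=1 W=0
Move 12: W@(0,2) -> caps B=1 W=0

Answer: 1 0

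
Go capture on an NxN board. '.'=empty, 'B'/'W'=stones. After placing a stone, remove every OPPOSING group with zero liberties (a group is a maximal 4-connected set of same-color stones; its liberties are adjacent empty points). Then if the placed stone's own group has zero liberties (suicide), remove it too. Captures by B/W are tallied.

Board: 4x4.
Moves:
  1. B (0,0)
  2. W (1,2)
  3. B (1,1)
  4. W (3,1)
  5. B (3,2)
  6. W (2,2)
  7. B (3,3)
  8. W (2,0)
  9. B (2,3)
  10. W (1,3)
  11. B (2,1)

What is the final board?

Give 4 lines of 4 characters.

Move 1: B@(0,0) -> caps B=0 W=0
Move 2: W@(1,2) -> caps B=0 W=0
Move 3: B@(1,1) -> caps B=0 W=0
Move 4: W@(3,1) -> caps B=0 W=0
Move 5: B@(3,2) -> caps B=0 W=0
Move 6: W@(2,2) -> caps B=0 W=0
Move 7: B@(3,3) -> caps B=0 W=0
Move 8: W@(2,0) -> caps B=0 W=0
Move 9: B@(2,3) -> caps B=0 W=0
Move 10: W@(1,3) -> caps B=0 W=3
Move 11: B@(2,1) -> caps B=0 W=3

Answer: B...
.BWW
WBW.
.W..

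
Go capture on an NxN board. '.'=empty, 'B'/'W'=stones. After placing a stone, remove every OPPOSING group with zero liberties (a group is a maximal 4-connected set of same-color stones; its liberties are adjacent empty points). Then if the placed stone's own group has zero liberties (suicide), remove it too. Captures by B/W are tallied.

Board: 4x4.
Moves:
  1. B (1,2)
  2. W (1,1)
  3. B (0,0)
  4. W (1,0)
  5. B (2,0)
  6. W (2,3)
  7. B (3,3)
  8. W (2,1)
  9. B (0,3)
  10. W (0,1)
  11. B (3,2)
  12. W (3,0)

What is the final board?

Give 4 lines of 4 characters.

Move 1: B@(1,2) -> caps B=0 W=0
Move 2: W@(1,1) -> caps B=0 W=0
Move 3: B@(0,0) -> caps B=0 W=0
Move 4: W@(1,0) -> caps B=0 W=0
Move 5: B@(2,0) -> caps B=0 W=0
Move 6: W@(2,3) -> caps B=0 W=0
Move 7: B@(3,3) -> caps B=0 W=0
Move 8: W@(2,1) -> caps B=0 W=0
Move 9: B@(0,3) -> caps B=0 W=0
Move 10: W@(0,1) -> caps B=0 W=1
Move 11: B@(3,2) -> caps B=0 W=1
Move 12: W@(3,0) -> caps B=0 W=2

Answer: .W.B
WWB.
.W.W
W.BB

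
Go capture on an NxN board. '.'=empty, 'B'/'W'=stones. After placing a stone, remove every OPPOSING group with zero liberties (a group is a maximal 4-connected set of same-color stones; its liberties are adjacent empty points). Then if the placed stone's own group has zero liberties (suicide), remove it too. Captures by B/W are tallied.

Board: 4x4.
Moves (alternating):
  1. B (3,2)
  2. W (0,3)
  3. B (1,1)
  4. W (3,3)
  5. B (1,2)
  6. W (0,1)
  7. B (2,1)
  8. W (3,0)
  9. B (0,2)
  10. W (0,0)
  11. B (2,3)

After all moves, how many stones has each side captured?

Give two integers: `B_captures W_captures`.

Move 1: B@(3,2) -> caps B=0 W=0
Move 2: W@(0,3) -> caps B=0 W=0
Move 3: B@(1,1) -> caps B=0 W=0
Move 4: W@(3,3) -> caps B=0 W=0
Move 5: B@(1,2) -> caps B=0 W=0
Move 6: W@(0,1) -> caps B=0 W=0
Move 7: B@(2,1) -> caps B=0 W=0
Move 8: W@(3,0) -> caps B=0 W=0
Move 9: B@(0,2) -> caps B=0 W=0
Move 10: W@(0,0) -> caps B=0 W=0
Move 11: B@(2,3) -> caps B=1 W=0

Answer: 1 0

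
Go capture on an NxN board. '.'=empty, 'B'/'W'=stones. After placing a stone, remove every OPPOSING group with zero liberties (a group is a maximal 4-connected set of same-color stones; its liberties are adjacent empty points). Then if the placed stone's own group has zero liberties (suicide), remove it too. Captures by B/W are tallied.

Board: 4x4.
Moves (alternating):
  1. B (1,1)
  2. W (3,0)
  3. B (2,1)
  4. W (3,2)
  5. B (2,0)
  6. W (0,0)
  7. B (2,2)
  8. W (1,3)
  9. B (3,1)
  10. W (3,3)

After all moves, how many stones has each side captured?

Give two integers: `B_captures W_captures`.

Move 1: B@(1,1) -> caps B=0 W=0
Move 2: W@(3,0) -> caps B=0 W=0
Move 3: B@(2,1) -> caps B=0 W=0
Move 4: W@(3,2) -> caps B=0 W=0
Move 5: B@(2,0) -> caps B=0 W=0
Move 6: W@(0,0) -> caps B=0 W=0
Move 7: B@(2,2) -> caps B=0 W=0
Move 8: W@(1,3) -> caps B=0 W=0
Move 9: B@(3,1) -> caps B=1 W=0
Move 10: W@(3,3) -> caps B=1 W=0

Answer: 1 0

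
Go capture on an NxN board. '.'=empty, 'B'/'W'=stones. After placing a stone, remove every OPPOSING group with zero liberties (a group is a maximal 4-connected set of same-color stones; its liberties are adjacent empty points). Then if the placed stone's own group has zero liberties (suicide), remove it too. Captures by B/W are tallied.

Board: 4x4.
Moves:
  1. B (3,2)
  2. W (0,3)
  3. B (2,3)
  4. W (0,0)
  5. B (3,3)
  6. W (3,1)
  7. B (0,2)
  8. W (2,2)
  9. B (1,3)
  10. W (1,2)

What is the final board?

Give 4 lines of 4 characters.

Move 1: B@(3,2) -> caps B=0 W=0
Move 2: W@(0,3) -> caps B=0 W=0
Move 3: B@(2,3) -> caps B=0 W=0
Move 4: W@(0,0) -> caps B=0 W=0
Move 5: B@(3,3) -> caps B=0 W=0
Move 6: W@(3,1) -> caps B=0 W=0
Move 7: B@(0,2) -> caps B=0 W=0
Move 8: W@(2,2) -> caps B=0 W=0
Move 9: B@(1,3) -> caps B=1 W=0
Move 10: W@(1,2) -> caps B=1 W=0

Answer: W.B.
..WB
..WB
.WBB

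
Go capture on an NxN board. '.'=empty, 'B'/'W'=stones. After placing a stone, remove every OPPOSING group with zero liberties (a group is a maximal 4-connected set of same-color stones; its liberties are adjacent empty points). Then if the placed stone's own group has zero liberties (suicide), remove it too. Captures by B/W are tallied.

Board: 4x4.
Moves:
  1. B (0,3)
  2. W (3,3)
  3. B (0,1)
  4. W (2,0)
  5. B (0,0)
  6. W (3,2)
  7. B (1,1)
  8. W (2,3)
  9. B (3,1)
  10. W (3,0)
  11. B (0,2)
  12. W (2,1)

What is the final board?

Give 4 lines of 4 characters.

Move 1: B@(0,3) -> caps B=0 W=0
Move 2: W@(3,3) -> caps B=0 W=0
Move 3: B@(0,1) -> caps B=0 W=0
Move 4: W@(2,0) -> caps B=0 W=0
Move 5: B@(0,0) -> caps B=0 W=0
Move 6: W@(3,2) -> caps B=0 W=0
Move 7: B@(1,1) -> caps B=0 W=0
Move 8: W@(2,3) -> caps B=0 W=0
Move 9: B@(3,1) -> caps B=0 W=0
Move 10: W@(3,0) -> caps B=0 W=0
Move 11: B@(0,2) -> caps B=0 W=0
Move 12: W@(2,1) -> caps B=0 W=1

Answer: BBBB
.B..
WW.W
W.WW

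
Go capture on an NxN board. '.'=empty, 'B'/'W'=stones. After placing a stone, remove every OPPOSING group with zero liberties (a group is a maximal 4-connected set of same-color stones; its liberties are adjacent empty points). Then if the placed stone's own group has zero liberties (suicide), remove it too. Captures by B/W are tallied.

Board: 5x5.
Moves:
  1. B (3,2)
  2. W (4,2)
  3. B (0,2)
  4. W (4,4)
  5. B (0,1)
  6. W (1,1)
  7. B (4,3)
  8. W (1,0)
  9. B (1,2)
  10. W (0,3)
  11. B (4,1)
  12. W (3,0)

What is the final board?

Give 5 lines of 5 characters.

Answer: .BBW.
WWB..
.....
W.B..
.B.BW

Derivation:
Move 1: B@(3,2) -> caps B=0 W=0
Move 2: W@(4,2) -> caps B=0 W=0
Move 3: B@(0,2) -> caps B=0 W=0
Move 4: W@(4,4) -> caps B=0 W=0
Move 5: B@(0,1) -> caps B=0 W=0
Move 6: W@(1,1) -> caps B=0 W=0
Move 7: B@(4,3) -> caps B=0 W=0
Move 8: W@(1,0) -> caps B=0 W=0
Move 9: B@(1,2) -> caps B=0 W=0
Move 10: W@(0,3) -> caps B=0 W=0
Move 11: B@(4,1) -> caps B=1 W=0
Move 12: W@(3,0) -> caps B=1 W=0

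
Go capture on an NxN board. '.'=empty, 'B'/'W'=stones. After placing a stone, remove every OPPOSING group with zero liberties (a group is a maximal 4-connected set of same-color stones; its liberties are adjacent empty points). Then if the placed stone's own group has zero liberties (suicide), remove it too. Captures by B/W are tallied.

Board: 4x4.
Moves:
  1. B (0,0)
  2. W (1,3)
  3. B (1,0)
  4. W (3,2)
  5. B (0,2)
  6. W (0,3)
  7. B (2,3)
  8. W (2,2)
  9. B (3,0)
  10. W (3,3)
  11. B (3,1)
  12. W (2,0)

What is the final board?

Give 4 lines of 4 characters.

Answer: B.BW
B..W
W.W.
BBWW

Derivation:
Move 1: B@(0,0) -> caps B=0 W=0
Move 2: W@(1,3) -> caps B=0 W=0
Move 3: B@(1,0) -> caps B=0 W=0
Move 4: W@(3,2) -> caps B=0 W=0
Move 5: B@(0,2) -> caps B=0 W=0
Move 6: W@(0,3) -> caps B=0 W=0
Move 7: B@(2,3) -> caps B=0 W=0
Move 8: W@(2,2) -> caps B=0 W=0
Move 9: B@(3,0) -> caps B=0 W=0
Move 10: W@(3,3) -> caps B=0 W=1
Move 11: B@(3,1) -> caps B=0 W=1
Move 12: W@(2,0) -> caps B=0 W=1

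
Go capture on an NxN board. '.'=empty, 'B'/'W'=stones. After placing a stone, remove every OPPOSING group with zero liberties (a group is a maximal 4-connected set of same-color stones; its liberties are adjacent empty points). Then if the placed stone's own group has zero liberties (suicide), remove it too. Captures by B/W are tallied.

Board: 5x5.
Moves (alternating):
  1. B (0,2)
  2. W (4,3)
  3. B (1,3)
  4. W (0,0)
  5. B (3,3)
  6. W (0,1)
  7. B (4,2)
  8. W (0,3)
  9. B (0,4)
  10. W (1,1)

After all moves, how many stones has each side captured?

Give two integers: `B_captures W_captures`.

Move 1: B@(0,2) -> caps B=0 W=0
Move 2: W@(4,3) -> caps B=0 W=0
Move 3: B@(1,3) -> caps B=0 W=0
Move 4: W@(0,0) -> caps B=0 W=0
Move 5: B@(3,3) -> caps B=0 W=0
Move 6: W@(0,1) -> caps B=0 W=0
Move 7: B@(4,2) -> caps B=0 W=0
Move 8: W@(0,3) -> caps B=0 W=0
Move 9: B@(0,4) -> caps B=1 W=0
Move 10: W@(1,1) -> caps B=1 W=0

Answer: 1 0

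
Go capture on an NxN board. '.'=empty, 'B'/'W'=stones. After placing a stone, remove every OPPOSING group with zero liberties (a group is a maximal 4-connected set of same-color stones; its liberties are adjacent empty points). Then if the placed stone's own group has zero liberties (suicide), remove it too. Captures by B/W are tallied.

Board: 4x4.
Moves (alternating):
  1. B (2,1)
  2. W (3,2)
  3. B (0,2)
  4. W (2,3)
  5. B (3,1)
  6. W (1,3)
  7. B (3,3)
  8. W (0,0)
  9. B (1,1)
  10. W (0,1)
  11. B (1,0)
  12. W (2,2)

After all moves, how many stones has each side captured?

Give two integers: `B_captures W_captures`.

Answer: 2 0

Derivation:
Move 1: B@(2,1) -> caps B=0 W=0
Move 2: W@(3,2) -> caps B=0 W=0
Move 3: B@(0,2) -> caps B=0 W=0
Move 4: W@(2,3) -> caps B=0 W=0
Move 5: B@(3,1) -> caps B=0 W=0
Move 6: W@(1,3) -> caps B=0 W=0
Move 7: B@(3,3) -> caps B=0 W=0
Move 8: W@(0,0) -> caps B=0 W=0
Move 9: B@(1,1) -> caps B=0 W=0
Move 10: W@(0,1) -> caps B=0 W=0
Move 11: B@(1,0) -> caps B=2 W=0
Move 12: W@(2,2) -> caps B=2 W=0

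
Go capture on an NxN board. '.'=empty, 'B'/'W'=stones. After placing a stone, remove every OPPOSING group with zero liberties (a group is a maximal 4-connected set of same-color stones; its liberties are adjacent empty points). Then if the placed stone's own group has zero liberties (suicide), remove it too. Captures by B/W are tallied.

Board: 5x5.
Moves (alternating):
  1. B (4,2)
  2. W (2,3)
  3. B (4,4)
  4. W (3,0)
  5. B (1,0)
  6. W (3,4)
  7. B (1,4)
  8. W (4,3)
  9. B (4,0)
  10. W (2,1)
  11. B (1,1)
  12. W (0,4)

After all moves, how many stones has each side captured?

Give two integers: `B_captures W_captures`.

Answer: 0 1

Derivation:
Move 1: B@(4,2) -> caps B=0 W=0
Move 2: W@(2,3) -> caps B=0 W=0
Move 3: B@(4,4) -> caps B=0 W=0
Move 4: W@(3,0) -> caps B=0 W=0
Move 5: B@(1,0) -> caps B=0 W=0
Move 6: W@(3,4) -> caps B=0 W=0
Move 7: B@(1,4) -> caps B=0 W=0
Move 8: W@(4,3) -> caps B=0 W=1
Move 9: B@(4,0) -> caps B=0 W=1
Move 10: W@(2,1) -> caps B=0 W=1
Move 11: B@(1,1) -> caps B=0 W=1
Move 12: W@(0,4) -> caps B=0 W=1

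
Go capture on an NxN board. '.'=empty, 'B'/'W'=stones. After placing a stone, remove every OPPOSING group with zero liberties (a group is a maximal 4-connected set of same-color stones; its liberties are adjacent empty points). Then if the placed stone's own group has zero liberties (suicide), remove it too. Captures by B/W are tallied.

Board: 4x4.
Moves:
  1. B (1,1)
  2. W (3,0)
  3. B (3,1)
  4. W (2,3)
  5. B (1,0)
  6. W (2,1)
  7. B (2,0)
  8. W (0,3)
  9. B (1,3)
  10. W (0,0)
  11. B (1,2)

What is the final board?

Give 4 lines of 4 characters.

Answer: W..W
BBBB
BW.W
.B..

Derivation:
Move 1: B@(1,1) -> caps B=0 W=0
Move 2: W@(3,0) -> caps B=0 W=0
Move 3: B@(3,1) -> caps B=0 W=0
Move 4: W@(2,3) -> caps B=0 W=0
Move 5: B@(1,0) -> caps B=0 W=0
Move 6: W@(2,1) -> caps B=0 W=0
Move 7: B@(2,0) -> caps B=1 W=0
Move 8: W@(0,3) -> caps B=1 W=0
Move 9: B@(1,3) -> caps B=1 W=0
Move 10: W@(0,0) -> caps B=1 W=0
Move 11: B@(1,2) -> caps B=1 W=0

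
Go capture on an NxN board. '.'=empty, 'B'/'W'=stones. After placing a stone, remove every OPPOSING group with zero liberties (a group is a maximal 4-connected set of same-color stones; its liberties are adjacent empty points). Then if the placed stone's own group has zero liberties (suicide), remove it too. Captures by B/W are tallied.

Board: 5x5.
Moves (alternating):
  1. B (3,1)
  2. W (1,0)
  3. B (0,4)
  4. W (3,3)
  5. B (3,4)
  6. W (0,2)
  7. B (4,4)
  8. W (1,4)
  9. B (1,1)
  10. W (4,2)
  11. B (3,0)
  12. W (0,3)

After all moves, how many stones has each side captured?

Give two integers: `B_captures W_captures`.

Move 1: B@(3,1) -> caps B=0 W=0
Move 2: W@(1,0) -> caps B=0 W=0
Move 3: B@(0,4) -> caps B=0 W=0
Move 4: W@(3,3) -> caps B=0 W=0
Move 5: B@(3,4) -> caps B=0 W=0
Move 6: W@(0,2) -> caps B=0 W=0
Move 7: B@(4,4) -> caps B=0 W=0
Move 8: W@(1,4) -> caps B=0 W=0
Move 9: B@(1,1) -> caps B=0 W=0
Move 10: W@(4,2) -> caps B=0 W=0
Move 11: B@(3,0) -> caps B=0 W=0
Move 12: W@(0,3) -> caps B=0 W=1

Answer: 0 1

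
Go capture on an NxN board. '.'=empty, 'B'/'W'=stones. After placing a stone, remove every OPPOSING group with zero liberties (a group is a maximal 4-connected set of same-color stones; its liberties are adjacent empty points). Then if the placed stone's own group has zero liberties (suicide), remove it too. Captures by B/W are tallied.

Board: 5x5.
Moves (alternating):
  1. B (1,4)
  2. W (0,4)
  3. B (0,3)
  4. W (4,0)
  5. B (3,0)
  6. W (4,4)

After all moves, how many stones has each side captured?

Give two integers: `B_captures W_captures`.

Move 1: B@(1,4) -> caps B=0 W=0
Move 2: W@(0,4) -> caps B=0 W=0
Move 3: B@(0,3) -> caps B=1 W=0
Move 4: W@(4,0) -> caps B=1 W=0
Move 5: B@(3,0) -> caps B=1 W=0
Move 6: W@(4,4) -> caps B=1 W=0

Answer: 1 0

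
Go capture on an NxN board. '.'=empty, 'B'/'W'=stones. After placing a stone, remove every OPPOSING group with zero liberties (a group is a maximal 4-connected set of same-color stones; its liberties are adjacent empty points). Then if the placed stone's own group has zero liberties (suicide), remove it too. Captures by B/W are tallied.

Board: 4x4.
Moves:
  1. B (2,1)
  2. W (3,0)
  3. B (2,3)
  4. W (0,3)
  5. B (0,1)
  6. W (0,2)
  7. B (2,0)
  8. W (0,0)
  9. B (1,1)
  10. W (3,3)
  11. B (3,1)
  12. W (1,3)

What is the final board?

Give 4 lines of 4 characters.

Answer: WBWW
.B.W
BB.B
.B.W

Derivation:
Move 1: B@(2,1) -> caps B=0 W=0
Move 2: W@(3,0) -> caps B=0 W=0
Move 3: B@(2,3) -> caps B=0 W=0
Move 4: W@(0,3) -> caps B=0 W=0
Move 5: B@(0,1) -> caps B=0 W=0
Move 6: W@(0,2) -> caps B=0 W=0
Move 7: B@(2,0) -> caps B=0 W=0
Move 8: W@(0,0) -> caps B=0 W=0
Move 9: B@(1,1) -> caps B=0 W=0
Move 10: W@(3,3) -> caps B=0 W=0
Move 11: B@(3,1) -> caps B=1 W=0
Move 12: W@(1,3) -> caps B=1 W=0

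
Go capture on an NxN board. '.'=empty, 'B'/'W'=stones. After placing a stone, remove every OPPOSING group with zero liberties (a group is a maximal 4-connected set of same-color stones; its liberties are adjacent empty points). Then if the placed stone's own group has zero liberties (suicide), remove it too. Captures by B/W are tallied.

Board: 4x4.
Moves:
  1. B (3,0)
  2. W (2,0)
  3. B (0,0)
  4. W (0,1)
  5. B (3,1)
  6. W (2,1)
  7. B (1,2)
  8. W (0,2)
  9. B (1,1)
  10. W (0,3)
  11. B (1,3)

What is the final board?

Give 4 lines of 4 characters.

Move 1: B@(3,0) -> caps B=0 W=0
Move 2: W@(2,0) -> caps B=0 W=0
Move 3: B@(0,0) -> caps B=0 W=0
Move 4: W@(0,1) -> caps B=0 W=0
Move 5: B@(3,1) -> caps B=0 W=0
Move 6: W@(2,1) -> caps B=0 W=0
Move 7: B@(1,2) -> caps B=0 W=0
Move 8: W@(0,2) -> caps B=0 W=0
Move 9: B@(1,1) -> caps B=0 W=0
Move 10: W@(0,3) -> caps B=0 W=0
Move 11: B@(1,3) -> caps B=3 W=0

Answer: B...
.BBB
WW..
BB..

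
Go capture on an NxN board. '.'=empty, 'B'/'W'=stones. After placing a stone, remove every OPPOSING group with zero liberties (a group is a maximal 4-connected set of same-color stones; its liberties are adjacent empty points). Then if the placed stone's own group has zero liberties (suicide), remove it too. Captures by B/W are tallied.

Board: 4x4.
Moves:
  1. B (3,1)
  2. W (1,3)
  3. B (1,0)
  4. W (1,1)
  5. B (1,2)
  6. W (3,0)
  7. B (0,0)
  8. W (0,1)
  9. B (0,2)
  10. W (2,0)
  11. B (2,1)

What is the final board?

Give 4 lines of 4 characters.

Answer: .WB.
.WBW
WB..
WB..

Derivation:
Move 1: B@(3,1) -> caps B=0 W=0
Move 2: W@(1,3) -> caps B=0 W=0
Move 3: B@(1,0) -> caps B=0 W=0
Move 4: W@(1,1) -> caps B=0 W=0
Move 5: B@(1,2) -> caps B=0 W=0
Move 6: W@(3,0) -> caps B=0 W=0
Move 7: B@(0,0) -> caps B=0 W=0
Move 8: W@(0,1) -> caps B=0 W=0
Move 9: B@(0,2) -> caps B=0 W=0
Move 10: W@(2,0) -> caps B=0 W=2
Move 11: B@(2,1) -> caps B=0 W=2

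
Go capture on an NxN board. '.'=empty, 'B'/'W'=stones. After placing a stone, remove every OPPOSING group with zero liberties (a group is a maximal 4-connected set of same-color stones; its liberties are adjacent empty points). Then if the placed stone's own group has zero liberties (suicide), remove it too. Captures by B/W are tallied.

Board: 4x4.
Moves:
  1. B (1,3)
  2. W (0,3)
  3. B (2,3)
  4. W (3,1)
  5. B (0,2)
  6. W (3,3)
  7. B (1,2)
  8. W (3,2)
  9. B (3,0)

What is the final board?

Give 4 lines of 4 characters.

Move 1: B@(1,3) -> caps B=0 W=0
Move 2: W@(0,3) -> caps B=0 W=0
Move 3: B@(2,3) -> caps B=0 W=0
Move 4: W@(3,1) -> caps B=0 W=0
Move 5: B@(0,2) -> caps B=1 W=0
Move 6: W@(3,3) -> caps B=1 W=0
Move 7: B@(1,2) -> caps B=1 W=0
Move 8: W@(3,2) -> caps B=1 W=0
Move 9: B@(3,0) -> caps B=1 W=0

Answer: ..B.
..BB
...B
BWWW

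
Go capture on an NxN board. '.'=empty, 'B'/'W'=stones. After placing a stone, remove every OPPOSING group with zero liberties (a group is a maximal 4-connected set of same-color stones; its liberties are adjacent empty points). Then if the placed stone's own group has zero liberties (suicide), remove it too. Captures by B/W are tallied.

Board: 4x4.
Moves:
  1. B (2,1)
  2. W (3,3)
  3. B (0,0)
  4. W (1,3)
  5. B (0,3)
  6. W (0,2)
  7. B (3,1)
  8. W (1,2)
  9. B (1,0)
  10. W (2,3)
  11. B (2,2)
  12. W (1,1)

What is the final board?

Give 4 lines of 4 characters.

Answer: B.W.
BWWW
.BBW
.B.W

Derivation:
Move 1: B@(2,1) -> caps B=0 W=0
Move 2: W@(3,3) -> caps B=0 W=0
Move 3: B@(0,0) -> caps B=0 W=0
Move 4: W@(1,3) -> caps B=0 W=0
Move 5: B@(0,3) -> caps B=0 W=0
Move 6: W@(0,2) -> caps B=0 W=1
Move 7: B@(3,1) -> caps B=0 W=1
Move 8: W@(1,2) -> caps B=0 W=1
Move 9: B@(1,0) -> caps B=0 W=1
Move 10: W@(2,3) -> caps B=0 W=1
Move 11: B@(2,2) -> caps B=0 W=1
Move 12: W@(1,1) -> caps B=0 W=1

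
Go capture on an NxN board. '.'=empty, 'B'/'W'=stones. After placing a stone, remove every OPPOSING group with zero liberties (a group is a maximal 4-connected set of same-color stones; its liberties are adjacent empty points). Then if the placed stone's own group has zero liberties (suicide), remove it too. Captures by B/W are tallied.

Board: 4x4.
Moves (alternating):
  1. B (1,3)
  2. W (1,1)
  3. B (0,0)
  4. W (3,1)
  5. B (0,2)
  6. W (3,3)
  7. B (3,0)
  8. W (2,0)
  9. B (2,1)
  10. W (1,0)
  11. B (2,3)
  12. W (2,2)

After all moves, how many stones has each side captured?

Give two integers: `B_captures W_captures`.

Move 1: B@(1,3) -> caps B=0 W=0
Move 2: W@(1,1) -> caps B=0 W=0
Move 3: B@(0,0) -> caps B=0 W=0
Move 4: W@(3,1) -> caps B=0 W=0
Move 5: B@(0,2) -> caps B=0 W=0
Move 6: W@(3,3) -> caps B=0 W=0
Move 7: B@(3,0) -> caps B=0 W=0
Move 8: W@(2,0) -> caps B=0 W=1
Move 9: B@(2,1) -> caps B=0 W=1
Move 10: W@(1,0) -> caps B=0 W=1
Move 11: B@(2,3) -> caps B=0 W=1
Move 12: W@(2,2) -> caps B=0 W=2

Answer: 0 2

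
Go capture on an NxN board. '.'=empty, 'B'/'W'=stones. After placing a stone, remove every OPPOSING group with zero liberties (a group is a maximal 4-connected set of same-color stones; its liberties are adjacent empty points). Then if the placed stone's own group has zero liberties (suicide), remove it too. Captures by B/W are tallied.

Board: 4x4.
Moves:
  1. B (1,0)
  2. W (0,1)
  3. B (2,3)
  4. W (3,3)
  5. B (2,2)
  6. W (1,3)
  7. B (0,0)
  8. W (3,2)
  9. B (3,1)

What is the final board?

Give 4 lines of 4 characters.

Answer: BW..
B..W
..BB
.B..

Derivation:
Move 1: B@(1,0) -> caps B=0 W=0
Move 2: W@(0,1) -> caps B=0 W=0
Move 3: B@(2,3) -> caps B=0 W=0
Move 4: W@(3,3) -> caps B=0 W=0
Move 5: B@(2,2) -> caps B=0 W=0
Move 6: W@(1,3) -> caps B=0 W=0
Move 7: B@(0,0) -> caps B=0 W=0
Move 8: W@(3,2) -> caps B=0 W=0
Move 9: B@(3,1) -> caps B=2 W=0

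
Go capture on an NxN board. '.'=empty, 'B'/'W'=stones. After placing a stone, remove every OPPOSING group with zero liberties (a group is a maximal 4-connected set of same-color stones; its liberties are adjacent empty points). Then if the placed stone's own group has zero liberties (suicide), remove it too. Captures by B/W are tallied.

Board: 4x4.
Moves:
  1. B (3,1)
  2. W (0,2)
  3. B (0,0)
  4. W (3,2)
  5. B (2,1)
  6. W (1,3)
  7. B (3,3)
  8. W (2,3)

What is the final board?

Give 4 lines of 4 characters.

Move 1: B@(3,1) -> caps B=0 W=0
Move 2: W@(0,2) -> caps B=0 W=0
Move 3: B@(0,0) -> caps B=0 W=0
Move 4: W@(3,2) -> caps B=0 W=0
Move 5: B@(2,1) -> caps B=0 W=0
Move 6: W@(1,3) -> caps B=0 W=0
Move 7: B@(3,3) -> caps B=0 W=0
Move 8: W@(2,3) -> caps B=0 W=1

Answer: B.W.
...W
.B.W
.BW.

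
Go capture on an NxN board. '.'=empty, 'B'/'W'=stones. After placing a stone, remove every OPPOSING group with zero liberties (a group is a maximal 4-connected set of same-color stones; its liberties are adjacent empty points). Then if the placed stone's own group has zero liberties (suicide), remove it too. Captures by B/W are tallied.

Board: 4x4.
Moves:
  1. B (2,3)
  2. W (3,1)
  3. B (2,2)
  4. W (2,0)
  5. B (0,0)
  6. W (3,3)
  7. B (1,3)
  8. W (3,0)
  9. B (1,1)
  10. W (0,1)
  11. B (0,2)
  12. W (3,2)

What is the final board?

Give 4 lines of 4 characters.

Move 1: B@(2,3) -> caps B=0 W=0
Move 2: W@(3,1) -> caps B=0 W=0
Move 3: B@(2,2) -> caps B=0 W=0
Move 4: W@(2,0) -> caps B=0 W=0
Move 5: B@(0,0) -> caps B=0 W=0
Move 6: W@(3,3) -> caps B=0 W=0
Move 7: B@(1,3) -> caps B=0 W=0
Move 8: W@(3,0) -> caps B=0 W=0
Move 9: B@(1,1) -> caps B=0 W=0
Move 10: W@(0,1) -> caps B=0 W=0
Move 11: B@(0,2) -> caps B=1 W=0
Move 12: W@(3,2) -> caps B=1 W=0

Answer: B.B.
.B.B
W.BB
WWWW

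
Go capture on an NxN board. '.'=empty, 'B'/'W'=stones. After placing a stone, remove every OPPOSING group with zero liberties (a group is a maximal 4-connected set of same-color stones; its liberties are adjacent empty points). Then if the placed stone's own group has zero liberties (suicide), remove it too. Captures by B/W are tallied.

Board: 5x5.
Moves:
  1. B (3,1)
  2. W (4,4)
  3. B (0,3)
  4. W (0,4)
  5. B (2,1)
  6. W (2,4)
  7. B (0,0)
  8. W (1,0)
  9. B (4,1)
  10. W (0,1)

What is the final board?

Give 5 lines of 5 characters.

Answer: .W.BW
W....
.B..W
.B...
.B..W

Derivation:
Move 1: B@(3,1) -> caps B=0 W=0
Move 2: W@(4,4) -> caps B=0 W=0
Move 3: B@(0,3) -> caps B=0 W=0
Move 4: W@(0,4) -> caps B=0 W=0
Move 5: B@(2,1) -> caps B=0 W=0
Move 6: W@(2,4) -> caps B=0 W=0
Move 7: B@(0,0) -> caps B=0 W=0
Move 8: W@(1,0) -> caps B=0 W=0
Move 9: B@(4,1) -> caps B=0 W=0
Move 10: W@(0,1) -> caps B=0 W=1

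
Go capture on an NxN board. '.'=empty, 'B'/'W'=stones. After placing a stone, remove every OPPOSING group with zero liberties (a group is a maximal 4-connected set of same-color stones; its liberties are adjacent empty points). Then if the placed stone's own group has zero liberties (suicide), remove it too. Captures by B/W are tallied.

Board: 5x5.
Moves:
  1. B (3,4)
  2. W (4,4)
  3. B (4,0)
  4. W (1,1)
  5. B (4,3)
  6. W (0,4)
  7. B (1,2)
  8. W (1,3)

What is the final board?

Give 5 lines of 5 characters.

Move 1: B@(3,4) -> caps B=0 W=0
Move 2: W@(4,4) -> caps B=0 W=0
Move 3: B@(4,0) -> caps B=0 W=0
Move 4: W@(1,1) -> caps B=0 W=0
Move 5: B@(4,3) -> caps B=1 W=0
Move 6: W@(0,4) -> caps B=1 W=0
Move 7: B@(1,2) -> caps B=1 W=0
Move 8: W@(1,3) -> caps B=1 W=0

Answer: ....W
.WBW.
.....
....B
B..B.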